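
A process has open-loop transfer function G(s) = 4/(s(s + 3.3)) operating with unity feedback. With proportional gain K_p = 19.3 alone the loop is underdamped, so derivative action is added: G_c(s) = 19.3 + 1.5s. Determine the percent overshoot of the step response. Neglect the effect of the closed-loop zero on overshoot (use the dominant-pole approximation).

14.1%

Forward path: (19.3 + 1.5s)·4/(s(s+3.3)). The closed-loop characteristic equation is s² + (3.3 + 4·1.5)s + 4·19.3 = 0.
That is s² + 9.3s + 77.2 = 0, so ω_n = 8.786 rad/s and ζ = 9.3/(2·8.786) = 0.5292.
%OS = 100·exp(−πζ/√(1−ζ²)) = 14.1%.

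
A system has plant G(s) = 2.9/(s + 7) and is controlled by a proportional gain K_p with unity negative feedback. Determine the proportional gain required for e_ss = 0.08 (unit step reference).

K_p = 27.8

For a type-0 loop with proportional control, e_ss = 1/(1 + K_p·G(0)).
G(0) = 0.4143. Require 1/(1 + K_p·0.4143) = 0.08, so 1 + 0.4143·K_p = 12.5.
K_p = (12.5 − 1)/0.4143 = 27.8.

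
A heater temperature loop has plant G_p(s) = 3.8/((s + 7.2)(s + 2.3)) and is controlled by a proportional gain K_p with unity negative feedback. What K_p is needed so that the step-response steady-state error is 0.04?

For a type-0 loop with proportional control, e_ss = 1/(1 + K_p·G_p(0)).
G_p(0) = 0.2295. Require 1/(1 + K_p·0.2295) = 0.04, so 1 + 0.2295·K_p = 25.
K_p = (25 − 1)/0.2295 = 105.

K_p = 105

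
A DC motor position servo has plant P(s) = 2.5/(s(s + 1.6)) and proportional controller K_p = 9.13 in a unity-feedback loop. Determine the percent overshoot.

58.6%

The closed-loop denominator s² + 1.6s + 22.83 gives ω_n = √22.83 = 4.778 and ζ = 1.6/(2ω_n) = 0.1674.
%OS = 100·exp(−πζ/√(1−ζ²)) = 100·exp(−π·0.1674/√0.972) = 58.6%.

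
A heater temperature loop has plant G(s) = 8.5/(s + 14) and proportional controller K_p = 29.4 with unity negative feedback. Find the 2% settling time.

T_s ≈ 0.0152 s

Closed-loop transfer function: T(s) = K_p·G(s)/(1 + K_p·G(s)) = 249.9/(s + 14 + 249.9) = 249.9/(s + 263.9).
Time constant τ = 1/263.9 = 0.003789 s, so the 2% settling time is about 4τ = 0.0152 s.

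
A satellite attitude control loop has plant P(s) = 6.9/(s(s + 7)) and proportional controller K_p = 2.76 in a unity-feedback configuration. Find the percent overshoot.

1.47%

The closed-loop denominator s² + 7s + 19.04 gives ω_n = √19.04 = 4.364 and ζ = 7/(2ω_n) = 0.802.
%OS = 100·exp(−πζ/√(1−ζ²)) = 100·exp(−π·0.802/√0.3568) = 1.47%.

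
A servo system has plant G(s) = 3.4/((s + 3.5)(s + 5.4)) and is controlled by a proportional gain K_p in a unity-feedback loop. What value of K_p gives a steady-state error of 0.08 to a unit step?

K_p = 63.9

For a type-0 loop with proportional control, e_ss = 1/(1 + K_p·G(0)).
G(0) = 0.1799. Require 1/(1 + K_p·0.1799) = 0.08, so 1 + 0.1799·K_p = 12.5.
K_p = (12.5 − 1)/0.1799 = 63.9.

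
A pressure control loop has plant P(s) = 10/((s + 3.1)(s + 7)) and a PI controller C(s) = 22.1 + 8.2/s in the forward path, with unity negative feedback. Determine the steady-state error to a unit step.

0

The open loop C(s)P(s) has a pole at the origin (type 1), so the static position error constant is infinite and e_ss = 1/(1+∞) = 0.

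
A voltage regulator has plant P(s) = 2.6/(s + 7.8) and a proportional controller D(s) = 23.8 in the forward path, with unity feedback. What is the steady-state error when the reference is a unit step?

0.112

The loop is type 0. Static position error constant K_pos = D(0)·P(0) = 23.8·0.3333 = 7.933.
Steady-state error to a unit step: e_ss = 1/(1+K_pos) = 1/8.933 = 0.112.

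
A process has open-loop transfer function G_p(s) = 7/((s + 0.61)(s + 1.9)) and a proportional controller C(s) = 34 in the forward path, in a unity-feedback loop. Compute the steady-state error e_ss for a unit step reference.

0.00485

The loop is type 0. Static position error constant K_pos = C(0)·G_p(0) = 34·6.04 = 205.3.
Steady-state error to a unit step: e_ss = 1/(1+K_pos) = 1/206.3 = 0.00485.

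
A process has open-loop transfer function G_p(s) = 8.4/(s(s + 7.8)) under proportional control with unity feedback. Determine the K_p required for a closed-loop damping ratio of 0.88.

Closed-loop characteristic equation: s² + 7.8s + K_p·8.4 = 0.
So ω_n = √(8.4K_p) and 2ζω_n = 7.8, giving ζ = 7.8/(2√(8.4K_p)).
Setting ζ = 0.88: √(8.4K_p) = 7.8/(2·0.88) = 4.432, so K_p = 19.64/8.4 = 2.34.

K_p = 2.34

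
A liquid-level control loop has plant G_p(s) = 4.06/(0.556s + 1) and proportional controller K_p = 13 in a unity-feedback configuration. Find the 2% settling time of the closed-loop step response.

T_s ≈ 0.0414 s

Closed loop: T(s) = K_p·G_p/(1+K_p·G_p) = 52.78/(0.556s + 1 + 52.78), with pole at s = −(1 + 52.78)/0.556 = −96.73.
τ = 1/96.73 = 0.01034 s, so 2% settling time ≈ 4τ = 0.0414 s.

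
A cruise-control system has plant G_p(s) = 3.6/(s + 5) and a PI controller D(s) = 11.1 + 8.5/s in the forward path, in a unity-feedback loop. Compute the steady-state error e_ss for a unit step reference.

0

The open loop D(s)G_p(s) has a pole at the origin (type 1), so the static position error constant is infinite and e_ss = 1/(1+∞) = 0.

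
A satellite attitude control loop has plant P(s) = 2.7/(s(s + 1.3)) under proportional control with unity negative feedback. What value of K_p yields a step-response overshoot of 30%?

K_p = 1.22

From %OS = 100·exp(−πζ/√(1−ζ²)) = 30%, ζ = −ln(0.3)/√(π²+ln²(0.3)) = 0.3579.
Characteristic equation s² + 1.3s + 2.7K_p = 0 gives ζ = 1.3/(2√(2.7K_p)).
Setting ζ = 0.3579: √(2.7K_p) = 1.3/(2·0.3579) = 1.816, so K_p = 3.299/2.7 = 1.22.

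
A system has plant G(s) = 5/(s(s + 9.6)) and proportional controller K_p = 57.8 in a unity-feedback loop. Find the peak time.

Closed-loop characteristic equation: s² + 9.6s + 289 = 0, so ω_n = 17 rad/s and ζ = 9.6/(2·17) = 0.2824.
Damped frequency ω_d = ω_n√(1−ζ²) = 16.31 rad/s, so peak time T_p = π/ω_d = 0.193 s.

T_p = 0.193 s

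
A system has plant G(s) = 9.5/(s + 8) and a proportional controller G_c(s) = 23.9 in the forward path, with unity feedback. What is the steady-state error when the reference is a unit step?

0.034

The loop is type 0. Static position error constant K_pos = G_c(0)·G(0) = 23.9·1.188 = 28.38.
Steady-state error to a unit step: e_ss = 1/(1+K_pos) = 1/29.38 = 0.034.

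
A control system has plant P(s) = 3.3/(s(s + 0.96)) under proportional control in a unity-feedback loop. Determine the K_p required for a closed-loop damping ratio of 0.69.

Closed-loop characteristic equation: s² + 0.96s + K_p·3.3 = 0.
So ω_n = √(3.3K_p) and 2ζω_n = 0.96, giving ζ = 0.96/(2√(3.3K_p)).
Setting ζ = 0.69: √(3.3K_p) = 0.96/(2·0.69) = 0.6957, so K_p = 0.4839/3.3 = 0.147.

K_p = 0.147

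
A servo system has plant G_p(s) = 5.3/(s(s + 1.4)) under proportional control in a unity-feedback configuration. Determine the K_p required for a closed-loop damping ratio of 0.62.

Closed-loop characteristic equation: s² + 1.4s + K_p·5.3 = 0.
So ω_n = √(5.3K_p) and 2ζω_n = 1.4, giving ζ = 1.4/(2√(5.3K_p)).
Setting ζ = 0.62: √(5.3K_p) = 1.4/(2·0.62) = 1.129, so K_p = 1.275/5.3 = 0.241.

K_p = 0.241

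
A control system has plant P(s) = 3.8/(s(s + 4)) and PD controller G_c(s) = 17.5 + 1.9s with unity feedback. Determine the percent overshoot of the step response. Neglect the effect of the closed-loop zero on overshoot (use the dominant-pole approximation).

5.09%

Forward path: (17.5 + 1.9s)·3.8/(s(s+4)). The closed-loop characteristic equation is s² + (4 + 3.8·1.9)s + 3.8·17.5 = 0.
That is s² + 11.22s + 66.5 = 0, so ω_n = 8.155 rad/s and ζ = 11.22/(2·8.155) = 0.6879.
%OS = 100·exp(−πζ/√(1−ζ²)) = 5.09%.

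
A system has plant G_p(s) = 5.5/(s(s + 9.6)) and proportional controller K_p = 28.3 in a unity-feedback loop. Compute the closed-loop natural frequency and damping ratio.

The closed-loop denominator is s(s+9.6) + 28.3·5.5 = s² + 9.6s + 155.7.
Matching s² + 2ζω_n s + ω_n²: ω_n = √155.7 = 12.48 rad/s and 2ζω_n = 9.6, so ζ = 9.6/(2·12.48) = 0.385.

ω_n = 12.5 rad/s, ζ = 0.385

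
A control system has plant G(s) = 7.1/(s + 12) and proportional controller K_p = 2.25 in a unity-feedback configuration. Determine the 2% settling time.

T_s ≈ 0.143 s

Closed-loop transfer function: T(s) = K_p·G(s)/(1 + K_p·G(s)) = 15.97/(s + 12 + 15.97) = 15.97/(s + 27.98).
Time constant τ = 1/27.98 = 0.03575 s, so the 2% settling time is about 4τ = 0.143 s.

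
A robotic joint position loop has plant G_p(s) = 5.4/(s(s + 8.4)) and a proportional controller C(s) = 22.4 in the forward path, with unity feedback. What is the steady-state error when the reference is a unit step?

The open loop C(s)G_p(s) has a pole at the origin (type 1), so the static position error constant is infinite and e_ss = 1/(1+∞) = 0.

0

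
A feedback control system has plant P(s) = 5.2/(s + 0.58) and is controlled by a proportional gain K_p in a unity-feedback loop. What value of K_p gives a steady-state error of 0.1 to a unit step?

Steady-state error for a unit step on this type-0 loop is 1/(1 + K_p·P(0)).
P(0) = 8.966. Require 1/(1 + K_p·8.966) = 0.1, so 1 + 8.966·K_p = 10.
K_p = (10 − 1)/8.966 = 1.

K_p = 1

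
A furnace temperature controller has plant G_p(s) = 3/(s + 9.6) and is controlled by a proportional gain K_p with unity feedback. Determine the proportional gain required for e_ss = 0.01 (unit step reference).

K_p = 317

For a type-0 loop with proportional control, e_ss = 1/(1 + K_p·G_p(0)).
G_p(0) = 0.3125. Require 1/(1 + K_p·0.3125) = 0.01, so 1 + 0.3125·K_p = 100.
K_p = (100 − 1)/0.3125 = 317.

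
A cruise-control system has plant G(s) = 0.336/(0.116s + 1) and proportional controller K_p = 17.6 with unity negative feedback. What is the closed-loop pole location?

Closed loop: T(s) = K_p·G/(1+K_p·G) = 5.914/(0.116s + 1 + 5.914), with pole at s = −(1 + 5.914)/0.116 = −59.6.

s = -59.6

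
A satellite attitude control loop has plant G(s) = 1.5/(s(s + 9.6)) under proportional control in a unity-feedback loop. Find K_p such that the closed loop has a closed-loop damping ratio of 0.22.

Closed-loop characteristic equation: s² + 9.6s + K_p·1.5 = 0.
So ω_n = √(1.5K_p) and 2ζω_n = 9.6, giving ζ = 9.6/(2√(1.5K_p)).
Setting ζ = 0.22: √(1.5K_p) = 9.6/(2·0.22) = 21.82, so K_p = 476/1.5 = 317.

K_p = 317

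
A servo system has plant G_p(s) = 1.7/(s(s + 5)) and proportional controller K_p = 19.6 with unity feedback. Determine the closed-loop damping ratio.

1 + K_p·G_p(s) = 0 gives s² + 5s + 33.32 = 0.
So ω_n² = 33.32 ⇒ ω_n = 5.772 rad/s, and ζ = 5/(2ω_n) = 0.433.

ζ = 0.433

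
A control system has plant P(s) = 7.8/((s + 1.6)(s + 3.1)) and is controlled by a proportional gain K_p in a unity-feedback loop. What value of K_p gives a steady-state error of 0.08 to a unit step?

For a type-0 loop with proportional control, e_ss = 1/(1 + K_p·P(0)).
P(0) = 1.573. Require 1/(1 + K_p·1.573) = 0.08, so 1 + 1.573·K_p = 12.5.
K_p = (12.5 − 1)/1.573 = 7.31.

K_p = 7.31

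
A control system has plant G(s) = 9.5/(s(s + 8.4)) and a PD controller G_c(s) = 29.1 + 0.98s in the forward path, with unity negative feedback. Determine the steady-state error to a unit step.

The open loop G_c(s)G(s) has a pole at the origin (type 1), so the static position error constant is infinite and e_ss = 1/(1+∞) = 0.

0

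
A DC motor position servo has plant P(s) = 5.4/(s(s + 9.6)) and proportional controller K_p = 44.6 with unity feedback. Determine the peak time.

The closed-loop denominator s² + 9.6s + 240.8 gives ω_n = √240.8 = 15.52 and ζ = 9.6/(2ω_n) = 0.3093.
Damped frequency ω_d = ω_n√(1−ζ²) = 14.76 rad/s, so peak time T_p = π/ω_d = 0.213 s.

T_p = 0.213 s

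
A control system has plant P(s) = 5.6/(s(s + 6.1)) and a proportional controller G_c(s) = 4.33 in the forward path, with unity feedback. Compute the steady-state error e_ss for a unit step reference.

0

The open loop G_c(s)P(s) has a pole at the origin (type 1), so the static position error constant is infinite and e_ss = 1/(1+∞) = 0.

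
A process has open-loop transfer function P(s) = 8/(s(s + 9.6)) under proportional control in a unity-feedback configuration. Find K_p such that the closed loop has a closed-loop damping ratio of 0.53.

K_p = 10.3

Closed-loop characteristic equation: s² + 9.6s + K_p·8 = 0.
So ω_n = √(8K_p) and 2ζω_n = 9.6, giving ζ = 9.6/(2√(8K_p)).
Setting ζ = 0.53: √(8K_p) = 9.6/(2·0.53) = 9.057, so K_p = 82.02/8 = 10.3.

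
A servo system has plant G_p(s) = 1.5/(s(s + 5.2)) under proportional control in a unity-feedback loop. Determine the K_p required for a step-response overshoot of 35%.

From %OS = 100·exp(−πζ/√(1−ζ²)) = 35%, ζ = −ln(0.35)/√(π²+ln²(0.35)) = 0.3169.
Characteristic equation s² + 5.2s + 1.5K_p = 0 gives ζ = 5.2/(2√(1.5K_p)).
Setting ζ = 0.3169: √(1.5K_p) = 5.2/(2·0.3169) = 8.203, so K_p = 67.3/1.5 = 44.9.

K_p = 44.9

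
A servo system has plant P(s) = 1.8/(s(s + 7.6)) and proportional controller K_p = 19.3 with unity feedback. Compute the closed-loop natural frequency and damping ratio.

With unity feedback the closed-loop characteristic equation is s² + 7.6s + 19.3·1.8 = s² + 7.6s + 34.74 = 0.
So ω_n² = 34.74 ⇒ ω_n = 5.894 rad/s, and ζ = 7.6/(2ω_n) = 0.645.

ω_n = 5.89 rad/s, ζ = 0.645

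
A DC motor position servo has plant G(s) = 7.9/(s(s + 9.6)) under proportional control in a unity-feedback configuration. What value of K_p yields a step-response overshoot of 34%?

From %OS = 100·exp(−πζ/√(1−ζ²)) = 34%, ζ = −ln(0.34)/√(π²+ln²(0.34)) = 0.3248.
Characteristic equation s² + 9.6s + 7.9K_p = 0 gives ζ = 9.6/(2√(7.9K_p)).
Setting ζ = 0.3248: √(7.9K_p) = 9.6/(2·0.3248) = 14.78, so K_p = 218.4/7.9 = 27.6.

K_p = 27.6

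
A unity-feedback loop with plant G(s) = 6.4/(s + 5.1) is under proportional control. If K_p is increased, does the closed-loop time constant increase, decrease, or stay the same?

decrease

Closed-loop pole is at s = −(5.1+K_p·6.4); larger K_p moves it further left, so τ = 1/(5.1+K_p·6.4) decreases.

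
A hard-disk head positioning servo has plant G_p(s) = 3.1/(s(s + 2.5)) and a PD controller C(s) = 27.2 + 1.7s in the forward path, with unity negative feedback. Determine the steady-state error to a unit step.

The open loop C(s)G_p(s) has a pole at the origin (type 1), so the static position error constant is infinite and e_ss = 1/(1+∞) = 0.

0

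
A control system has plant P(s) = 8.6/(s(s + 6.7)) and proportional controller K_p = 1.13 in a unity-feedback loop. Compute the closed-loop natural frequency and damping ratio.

With unity feedback the closed-loop characteristic equation is s² + 6.7s + 1.13·8.6 = s² + 6.7s + 9.718 = 0.
So ω_n² = 9.718 ⇒ ω_n = 3.117 rad/s, and ζ = 6.7/(2ω_n) = 1.07.

ω_n = 3.12 rad/s, ζ = 1.07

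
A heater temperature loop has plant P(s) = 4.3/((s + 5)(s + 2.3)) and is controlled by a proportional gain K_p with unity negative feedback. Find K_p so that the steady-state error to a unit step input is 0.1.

The loop is type 0, so e_ss(step) = 1/(1 + K_pos) with K_pos = K_p·P(0).
P(0) = 0.3739. Require 1/(1 + K_p·0.3739) = 0.1, so 1 + 0.3739·K_p = 10.
K_p = (10 − 1)/0.3739 = 24.1.

K_p = 24.1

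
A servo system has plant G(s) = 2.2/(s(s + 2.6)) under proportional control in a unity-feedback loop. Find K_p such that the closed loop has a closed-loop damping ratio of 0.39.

K_p = 5.05

Closed-loop characteristic equation: s² + 2.6s + K_p·2.2 = 0.
So ω_n = √(2.2K_p) and 2ζω_n = 2.6, giving ζ = 2.6/(2√(2.2K_p)).
Setting ζ = 0.39: √(2.2K_p) = 2.6/(2·0.39) = 3.333, so K_p = 11.11/2.2 = 5.05.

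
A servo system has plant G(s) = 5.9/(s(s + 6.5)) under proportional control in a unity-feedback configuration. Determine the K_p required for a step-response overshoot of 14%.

K_p = 6.36

From %OS = 100·exp(−πζ/√(1−ζ²)) = 14%, ζ = −ln(0.14)/√(π²+ln²(0.14)) = 0.5305.
Characteristic equation s² + 6.5s + 5.9K_p = 0 gives ζ = 6.5/(2√(5.9K_p)).
Setting ζ = 0.5305: √(5.9K_p) = 6.5/(2·0.5305) = 6.126, so K_p = 37.53/5.9 = 6.36.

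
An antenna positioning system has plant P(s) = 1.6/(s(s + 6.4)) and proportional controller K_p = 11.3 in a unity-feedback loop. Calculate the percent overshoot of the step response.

2.76%

Closed-loop characteristic equation: s² + 6.4s + 18.08 = 0, so ω_n = 4.252 rad/s and ζ = 6.4/(2·4.252) = 0.7526.
%OS = 100·exp(−πζ/√(1−ζ²)) = 100·exp(−π·0.7526/√0.4336) = 2.76%.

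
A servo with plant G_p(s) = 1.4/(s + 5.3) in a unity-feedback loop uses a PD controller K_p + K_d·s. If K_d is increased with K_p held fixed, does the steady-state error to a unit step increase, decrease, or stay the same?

At s = 0 the derivative term contributes nothing: C(0) = K_p regardless of K_d, so K_pos = K_p·G_p(0) and e_ss are unchanged.

unchanged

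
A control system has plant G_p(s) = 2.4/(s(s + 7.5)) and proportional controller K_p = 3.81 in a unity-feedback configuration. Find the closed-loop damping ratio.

ζ = 1.24

1 + K_p·G_p(s) = 0 gives s² + 7.5s + 9.144 = 0.
Matching s² + 2ζω_n s + ω_n²: ω_n = √9.144 = 3.024 rad/s and 2ζω_n = 7.5, so ζ = 7.5/(2·3.024) = 1.24.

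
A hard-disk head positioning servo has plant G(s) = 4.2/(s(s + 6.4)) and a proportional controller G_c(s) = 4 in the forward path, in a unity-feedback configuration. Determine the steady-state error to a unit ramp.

0.381

The loop has one pole at the origin (type 1). Velocity error constant K_v = lim_{s→0} s·G_c(s)G(s) = 4·4.2/6.4 = 2.625.
Steady-state error to a unit ramp: e_ss = 1/K_v = 0.381.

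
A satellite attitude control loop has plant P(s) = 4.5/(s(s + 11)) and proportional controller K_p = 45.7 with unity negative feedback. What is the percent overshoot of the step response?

The closed-loop denominator s² + 11s + 205.7 gives ω_n = √205.7 = 14.34 and ζ = 11/(2ω_n) = 0.3835.
%OS = 100·exp(−πζ/√(1−ζ²)) = 100·exp(−π·0.3835/√0.8529) = 27.1%.

27.1%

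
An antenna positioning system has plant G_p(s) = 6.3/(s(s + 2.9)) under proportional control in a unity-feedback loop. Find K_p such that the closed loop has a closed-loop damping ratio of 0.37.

K_p = 2.44

Closed-loop characteristic equation: s² + 2.9s + K_p·6.3 = 0.
So ω_n = √(6.3K_p) and 2ζω_n = 2.9, giving ζ = 2.9/(2√(6.3K_p)).
Setting ζ = 0.37: √(6.3K_p) = 2.9/(2·0.37) = 3.919, so K_p = 15.36/6.3 = 2.44.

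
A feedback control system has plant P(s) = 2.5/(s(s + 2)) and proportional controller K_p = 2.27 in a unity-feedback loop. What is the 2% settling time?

T_s ≈ 4 s

The closed-loop denominator s² + 2s + 5.675 gives ω_n = √5.675 = 2.382 and ζ = 2/(2ω_n) = 0.4198.
2% settling time T_s ≈ 4/(ζω_n) = 4/1 = 4 s.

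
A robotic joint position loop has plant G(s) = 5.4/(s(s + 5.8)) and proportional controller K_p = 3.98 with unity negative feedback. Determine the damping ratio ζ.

1 + K_p·G(s) = 0 gives s² + 5.8s + 21.49 = 0.
Matching s² + 2ζω_n s + ω_n²: ω_n = √21.49 = 4.636 rad/s and 2ζω_n = 5.8, so ζ = 5.8/(2·4.636) = 0.626.

ζ = 0.626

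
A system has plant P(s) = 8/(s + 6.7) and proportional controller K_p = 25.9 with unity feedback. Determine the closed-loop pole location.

s = -213.9

Closed-loop transfer function: T(s) = K_p·P(s)/(1 + K_p·P(s)) = 207.2/(s + 6.7 + 207.2) = 207.2/(s + 213.9).
The closed-loop pole is at s = −213.9.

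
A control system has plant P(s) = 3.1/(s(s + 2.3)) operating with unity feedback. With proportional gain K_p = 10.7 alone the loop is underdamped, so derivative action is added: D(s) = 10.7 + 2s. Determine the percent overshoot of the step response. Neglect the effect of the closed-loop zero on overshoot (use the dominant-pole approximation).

3.22%

Forward path: (10.7 + 2s)·3.1/(s(s+2.3)). The closed-loop characteristic equation is s² + (2.3 + 3.1·2)s + 3.1·10.7 = 0.
That is s² + 8.5s + 33.17 = 0, so ω_n = 5.759 rad/s and ζ = 8.5/(2·5.759) = 0.7379.
%OS = 100·exp(−πζ/√(1−ζ²)) = 3.22%.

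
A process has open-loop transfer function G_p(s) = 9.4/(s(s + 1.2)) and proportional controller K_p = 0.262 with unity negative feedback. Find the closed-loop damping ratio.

With unity feedback the closed-loop characteristic equation is s² + 1.2s + 0.262·9.4 = s² + 1.2s + 2.463 = 0.
Matching s² + 2ζω_n s + ω_n²: ω_n = √2.463 = 1.569 rad/s and 2ζω_n = 1.2, so ζ = 1.2/(2·1.569) = 0.382.

ζ = 0.382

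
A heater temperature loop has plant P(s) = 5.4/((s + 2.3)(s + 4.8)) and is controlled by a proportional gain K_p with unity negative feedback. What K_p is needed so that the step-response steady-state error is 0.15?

For a type-0 loop with proportional control, e_ss = 1/(1 + K_p·P(0)).
P(0) = 0.4891. Require 1/(1 + K_p·0.4891) = 0.15, so 1 + 0.4891·K_p = 6.667.
K_p = (6.667 − 1)/0.4891 = 11.6.

K_p = 11.6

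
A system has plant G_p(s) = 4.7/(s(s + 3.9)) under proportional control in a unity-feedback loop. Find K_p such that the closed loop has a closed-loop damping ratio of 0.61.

Closed-loop characteristic equation: s² + 3.9s + K_p·4.7 = 0.
So ω_n = √(4.7K_p) and 2ζω_n = 3.9, giving ζ = 3.9/(2√(4.7K_p)).
Setting ζ = 0.61: √(4.7K_p) = 3.9/(2·0.61) = 3.197, so K_p = 10.22/4.7 = 2.17.

K_p = 2.17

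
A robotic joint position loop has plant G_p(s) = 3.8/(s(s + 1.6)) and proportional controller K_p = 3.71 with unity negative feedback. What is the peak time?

T_p = 0.856 s

The closed-loop denominator s² + 1.6s + 14.1 gives ω_n = √14.1 = 3.755 and ζ = 1.6/(2ω_n) = 0.2131.
Damped frequency ω_d = ω_n√(1−ζ²) = 3.669 rad/s, so peak time T_p = π/ω_d = 0.856 s.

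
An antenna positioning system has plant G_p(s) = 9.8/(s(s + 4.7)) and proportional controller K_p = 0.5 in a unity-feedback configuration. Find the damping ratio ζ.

1 + K_p·G_p(s) = 0 gives s² + 4.7s + 4.9 = 0.
So ω_n² = 4.9 ⇒ ω_n = 2.214 rad/s, and ζ = 4.7/(2ω_n) = 1.06.

ζ = 1.06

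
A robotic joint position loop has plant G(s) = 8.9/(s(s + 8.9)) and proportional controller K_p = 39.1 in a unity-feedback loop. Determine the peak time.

T_p = 0.173 s

The closed-loop denominator s² + 8.9s + 348 gives ω_n = √348 = 18.65 and ζ = 8.9/(2ω_n) = 0.2385.
Damped frequency ω_d = ω_n√(1−ζ²) = 18.12 rad/s, so peak time T_p = π/ω_d = 0.173 s.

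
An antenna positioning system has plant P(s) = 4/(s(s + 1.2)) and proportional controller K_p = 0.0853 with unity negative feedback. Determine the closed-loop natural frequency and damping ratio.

ω_n = 0.584 rad/s, ζ = 1.03

With unity feedback the closed-loop characteristic equation is s² + 1.2s + 0.0853·4 = s² + 1.2s + 0.3412 = 0.
Matching s² + 2ζω_n s + ω_n²: ω_n = √0.3412 = 0.5841 rad/s and 2ζω_n = 1.2, so ζ = 1.2/(2·0.5841) = 1.03.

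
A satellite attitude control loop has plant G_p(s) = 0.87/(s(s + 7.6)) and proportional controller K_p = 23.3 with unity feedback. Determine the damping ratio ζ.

1 + K_p·G_p(s) = 0 gives s² + 7.6s + 20.27 = 0.
Matching s² + 2ζω_n s + ω_n²: ω_n = √20.27 = 4.502 rad/s and 2ζω_n = 7.6, so ζ = 7.6/(2·4.502) = 0.844.

ζ = 0.844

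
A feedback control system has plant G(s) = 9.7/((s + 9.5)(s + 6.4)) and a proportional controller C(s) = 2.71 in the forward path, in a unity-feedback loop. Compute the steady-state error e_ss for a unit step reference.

The loop is type 0. Static position error constant K_pos = C(0)·G(0) = 2.71·0.1595 = 0.4324.
Steady-state error to a unit step: e_ss = 1/(1+K_pos) = 1/1.432 = 0.698.

0.698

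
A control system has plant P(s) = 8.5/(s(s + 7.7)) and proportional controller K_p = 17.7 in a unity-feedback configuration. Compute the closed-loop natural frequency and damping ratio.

ω_n = 12.3 rad/s, ζ = 0.314

With unity feedback the closed-loop characteristic equation is s² + 7.7s + 17.7·8.5 = s² + 7.7s + 150.4 = 0.
Matching s² + 2ζω_n s + ω_n²: ω_n = √150.4 = 12.27 rad/s and 2ζω_n = 7.7, so ζ = 7.7/(2·12.27) = 0.314.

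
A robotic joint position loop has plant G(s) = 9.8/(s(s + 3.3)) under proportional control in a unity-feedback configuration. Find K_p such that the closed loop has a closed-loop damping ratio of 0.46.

Closed-loop characteristic equation: s² + 3.3s + K_p·9.8 = 0.
So ω_n = √(9.8K_p) and 2ζω_n = 3.3, giving ζ = 3.3/(2√(9.8K_p)).
Setting ζ = 0.46: √(9.8K_p) = 3.3/(2·0.46) = 3.587, so K_p = 12.87/9.8 = 1.31.

K_p = 1.31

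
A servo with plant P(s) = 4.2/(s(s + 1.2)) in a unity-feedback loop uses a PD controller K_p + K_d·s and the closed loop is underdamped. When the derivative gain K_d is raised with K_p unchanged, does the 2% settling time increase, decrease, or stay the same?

decrease

Characteristic equation s² + (1.2 + 4.2K_d)s + 4.2K_p = 0: raising K_d increases ζω_n = (1.2+4.2K_d)/2 while the loop stays underdamped, so T_s ≈ 4/(ζω_n) decreases.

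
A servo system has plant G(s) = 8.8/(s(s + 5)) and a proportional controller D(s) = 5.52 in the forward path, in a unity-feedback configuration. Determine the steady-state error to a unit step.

The open loop D(s)G(s) has a pole at the origin (type 1), so the static position error constant is infinite and e_ss = 1/(1+∞) = 0.

0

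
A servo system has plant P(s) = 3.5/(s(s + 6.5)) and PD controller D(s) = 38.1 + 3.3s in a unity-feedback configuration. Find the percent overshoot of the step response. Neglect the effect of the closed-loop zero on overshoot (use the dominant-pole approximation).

Forward path: (38.1 + 3.3s)·3.5/(s(s+6.5)). The closed-loop characteristic equation is s² + (6.5 + 3.5·3.3)s + 3.5·38.1 = 0.
That is s² + 18.05s + 133.3 = 0, so ω_n = 11.55 rad/s and ζ = 18.05/(2·11.55) = 0.7815.
%OS = 100·exp(−πζ/√(1−ζ²)) = 1.95%.

1.95%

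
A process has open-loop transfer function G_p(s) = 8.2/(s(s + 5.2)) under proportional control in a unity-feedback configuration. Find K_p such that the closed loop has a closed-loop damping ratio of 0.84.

Closed-loop characteristic equation: s² + 5.2s + K_p·8.2 = 0.
So ω_n = √(8.2K_p) and 2ζω_n = 5.2, giving ζ = 5.2/(2√(8.2K_p)).
Setting ζ = 0.84: √(8.2K_p) = 5.2/(2·0.84) = 3.095, so K_p = 9.58/8.2 = 1.17.

K_p = 1.17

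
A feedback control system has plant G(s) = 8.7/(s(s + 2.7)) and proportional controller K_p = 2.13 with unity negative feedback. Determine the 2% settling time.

T_s ≈ 2.96 s

From 1 + K_pG(s) = 0: s² + 2.7s + 18.53 = 0 ⇒ ω_n = 4.305, ζ = 0.3136.
2% settling time T_s ≈ 4/(ζω_n) = 4/1.35 = 2.96 s.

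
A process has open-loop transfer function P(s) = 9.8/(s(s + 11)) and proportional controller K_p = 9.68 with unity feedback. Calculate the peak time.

The closed-loop denominator s² + 11s + 94.86 gives ω_n = √94.86 = 9.74 and ζ = 11/(2ω_n) = 0.5647.
Damped frequency ω_d = ω_n√(1−ζ²) = 8.038 rad/s, so peak time T_p = π/ω_d = 0.391 s.

T_p = 0.391 s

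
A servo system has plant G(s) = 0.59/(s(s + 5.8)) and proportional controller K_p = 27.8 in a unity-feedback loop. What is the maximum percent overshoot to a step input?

3.98%

Closed-loop characteristic equation: s² + 5.8s + 16.4 = 0, so ω_n = 4.05 rad/s and ζ = 5.8/(2·4.05) = 0.7161.
%OS = 100·exp(−πζ/√(1−ζ²)) = 100·exp(−π·0.7161/√0.4873) = 3.98%.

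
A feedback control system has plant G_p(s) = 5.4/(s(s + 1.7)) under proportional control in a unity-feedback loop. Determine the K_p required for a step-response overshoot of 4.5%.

From %OS = 100·exp(−πζ/√(1−ζ²)) = 4.5%, ζ = −ln(0.045)/√(π²+ln²(0.045)) = 0.7025.
Characteristic equation s² + 1.7s + 5.4K_p = 0 gives ζ = 1.7/(2√(5.4K_p)).
Setting ζ = 0.7025: √(5.4K_p) = 1.7/(2·0.7025) = 1.21, so K_p = 1.464/5.4 = 0.271.

K_p = 0.271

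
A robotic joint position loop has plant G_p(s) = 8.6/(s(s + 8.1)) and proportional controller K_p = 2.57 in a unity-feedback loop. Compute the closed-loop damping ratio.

1 + K_p·G_p(s) = 0 gives s² + 8.1s + 22.1 = 0.
So ω_n² = 22.1 ⇒ ω_n = 4.701 rad/s, and ζ = 8.1/(2ω_n) = 0.861.

ζ = 0.861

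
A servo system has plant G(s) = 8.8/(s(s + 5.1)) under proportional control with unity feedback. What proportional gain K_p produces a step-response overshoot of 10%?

K_p = 2.11

From %OS = 100·exp(−πζ/√(1−ζ²)) = 10%, ζ = −ln(0.1)/√(π²+ln²(0.1)) = 0.5912.
Characteristic equation s² + 5.1s + 8.8K_p = 0 gives ζ = 5.1/(2√(8.8K_p)).
Setting ζ = 0.5912: √(8.8K_p) = 5.1/(2·0.5912) = 4.314, so K_p = 18.61/8.8 = 2.11.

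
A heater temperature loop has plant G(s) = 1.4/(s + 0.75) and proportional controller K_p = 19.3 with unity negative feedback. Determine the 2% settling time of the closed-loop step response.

T_s ≈ 0.144 s

Closed-loop transfer function: T(s) = K_p·G(s)/(1 + K_p·G(s)) = 27.02/(s + 0.75 + 27.02) = 27.02/(s + 27.77).
Time constant τ = 1/27.77 = 0.03601 s, so the 2% settling time is about 4τ = 0.144 s.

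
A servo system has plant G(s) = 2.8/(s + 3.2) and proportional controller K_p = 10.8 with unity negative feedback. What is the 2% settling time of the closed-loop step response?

T_s ≈ 0.12 s

Closed-loop transfer function: T(s) = K_p·G(s)/(1 + K_p·G(s)) = 30.24/(s + 3.2 + 30.24) = 30.24/(s + 33.44).
Time constant τ = 1/33.44 = 0.0299 s, so the 2% settling time is about 4τ = 0.12 s.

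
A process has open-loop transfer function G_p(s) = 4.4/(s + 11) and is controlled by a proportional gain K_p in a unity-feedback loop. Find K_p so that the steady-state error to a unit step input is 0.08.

For a type-0 loop with proportional control, e_ss = 1/(1 + K_p·G_p(0)).
G_p(0) = 0.4. Require 1/(1 + K_p·0.4) = 0.08, so 1 + 0.4·K_p = 12.5.
K_p = (12.5 − 1)/0.4 = 28.8.

K_p = 28.8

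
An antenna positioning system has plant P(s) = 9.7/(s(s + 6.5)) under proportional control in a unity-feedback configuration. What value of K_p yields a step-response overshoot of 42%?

K_p = 15.4

From %OS = 100·exp(−πζ/√(1−ζ²)) = 42%, ζ = −ln(0.42)/√(π²+ln²(0.42)) = 0.2662.
Characteristic equation s² + 6.5s + 9.7K_p = 0 gives ζ = 6.5/(2√(9.7K_p)).
Setting ζ = 0.2662: √(9.7K_p) = 6.5/(2·0.2662) = 12.21, so K_p = 149.1/9.7 = 15.4.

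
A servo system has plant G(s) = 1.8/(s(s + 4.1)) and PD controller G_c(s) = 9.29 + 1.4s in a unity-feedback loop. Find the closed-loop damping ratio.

Forward path: (9.29 + 1.4s)·1.8/(s(s+4.1)). The closed-loop characteristic equation is s² + (4.1 + 1.8·1.4)s + 1.8·9.29 = 0.
That is s² + 6.62s + 16.72 = 0, so ω_n = 4.089 rad/s and ζ = 6.62/(2·4.089) = 0.8094.

ζ = 0.809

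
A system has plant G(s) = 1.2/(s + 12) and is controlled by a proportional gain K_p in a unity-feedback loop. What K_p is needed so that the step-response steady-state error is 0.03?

Steady-state error for a unit step on this type-0 loop is 1/(1 + K_p·G(0)).
G(0) = 0.1. Require 1/(1 + K_p·0.1) = 0.03, so 1 + 0.1·K_p = 33.33.
K_p = (33.33 − 1)/0.1 = 323.

K_p = 323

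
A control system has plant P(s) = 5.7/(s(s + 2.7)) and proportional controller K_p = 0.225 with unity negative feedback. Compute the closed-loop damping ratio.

ζ = 1.19

The closed-loop denominator is s(s+2.7) + 0.225·5.7 = s² + 2.7s + 1.282.
Matching s² + 2ζω_n s + ω_n²: ω_n = √1.282 = 1.132 rad/s and 2ζω_n = 2.7, so ζ = 2.7/(2·1.132) = 1.19.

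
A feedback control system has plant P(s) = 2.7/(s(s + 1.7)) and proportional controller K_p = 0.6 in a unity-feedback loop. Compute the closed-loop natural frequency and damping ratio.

ω_n = 1.27 rad/s, ζ = 0.668

With unity feedback the closed-loop characteristic equation is s² + 1.7s + 0.6·2.7 = s² + 1.7s + 1.62 = 0.
Matching s² + 2ζω_n s + ω_n²: ω_n = √1.62 = 1.273 rad/s and 2ζω_n = 1.7, so ζ = 1.7/(2·1.273) = 0.668.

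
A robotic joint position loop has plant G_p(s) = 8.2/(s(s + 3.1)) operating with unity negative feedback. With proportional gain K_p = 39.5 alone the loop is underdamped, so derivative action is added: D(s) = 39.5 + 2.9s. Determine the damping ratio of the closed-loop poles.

Forward path: (39.5 + 2.9s)·8.2/(s(s+3.1)). The closed-loop characteristic equation is s² + (3.1 + 8.2·2.9)s + 8.2·39.5 = 0.
That is s² + 26.88s + 323.9 = 0, so ω_n = 18 rad/s and ζ = 26.88/(2·18) = 0.7468.

ζ = 0.747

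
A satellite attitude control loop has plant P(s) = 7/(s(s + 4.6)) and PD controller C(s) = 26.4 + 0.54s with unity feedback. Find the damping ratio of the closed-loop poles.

ζ = 0.308

Forward path: (26.4 + 0.54s)·7/(s(s+4.6)). The closed-loop characteristic equation is s² + (4.6 + 7·0.54)s + 7·26.4 = 0.
That is s² + 8.38s + 184.8 = 0, so ω_n = 13.59 rad/s and ζ = 8.38/(2·13.59) = 0.3082.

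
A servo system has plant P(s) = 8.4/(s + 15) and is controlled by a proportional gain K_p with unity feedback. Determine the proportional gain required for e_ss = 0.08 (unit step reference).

The loop is type 0, so e_ss(step) = 1/(1 + K_pos) with K_pos = K_p·P(0).
P(0) = 0.56. Require 1/(1 + K_p·0.56) = 0.08, so 1 + 0.56·K_p = 12.5.
K_p = (12.5 − 1)/0.56 = 20.5.

K_p = 20.5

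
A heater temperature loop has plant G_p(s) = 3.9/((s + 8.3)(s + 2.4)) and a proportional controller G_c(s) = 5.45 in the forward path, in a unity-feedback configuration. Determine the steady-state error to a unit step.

0.484

The loop is type 0. Static position error constant K_pos = G_c(0)·G_p(0) = 5.45·0.1958 = 1.067.
Steady-state error to a unit step: e_ss = 1/(1+K_pos) = 1/2.067 = 0.484.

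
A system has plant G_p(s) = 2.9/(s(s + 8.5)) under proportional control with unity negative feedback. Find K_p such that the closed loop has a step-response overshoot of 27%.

From %OS = 100·exp(−πζ/√(1−ζ²)) = 27%, ζ = −ln(0.27)/√(π²+ln²(0.27)) = 0.3847.
Characteristic equation s² + 8.5s + 2.9K_p = 0 gives ζ = 8.5/(2√(2.9K_p)).
Setting ζ = 0.3847: √(2.9K_p) = 8.5/(2·0.3847) = 11.05, so K_p = 122/2.9 = 42.1.

K_p = 42.1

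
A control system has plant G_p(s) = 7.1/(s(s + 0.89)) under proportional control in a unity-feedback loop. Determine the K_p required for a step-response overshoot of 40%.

From %OS = 100·exp(−πζ/√(1−ζ²)) = 40%, ζ = −ln(0.4)/√(π²+ln²(0.4)) = 0.28.
Characteristic equation s² + 0.89s + 7.1K_p = 0 gives ζ = 0.89/(2√(7.1K_p)).
Setting ζ = 0.28: √(7.1K_p) = 0.89/(2·0.28) = 1.589, so K_p = 2.526/7.1 = 0.356.

K_p = 0.356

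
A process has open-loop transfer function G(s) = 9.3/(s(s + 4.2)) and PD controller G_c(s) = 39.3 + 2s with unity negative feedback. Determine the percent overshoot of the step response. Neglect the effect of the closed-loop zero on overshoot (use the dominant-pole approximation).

9.69%

Forward path: (39.3 + 2s)·9.3/(s(s+4.2)). The closed-loop characteristic equation is s² + (4.2 + 9.3·2)s + 9.3·39.3 = 0.
That is s² + 22.8s + 365.5 = 0, so ω_n = 19.12 rad/s and ζ = 22.8/(2·19.12) = 0.5963.
%OS = 100·exp(−πζ/√(1−ζ²)) = 9.69%.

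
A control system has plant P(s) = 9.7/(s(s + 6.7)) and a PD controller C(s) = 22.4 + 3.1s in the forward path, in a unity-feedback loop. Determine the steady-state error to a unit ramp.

The loop has one pole at the origin (type 1). Velocity error constant K_v = lim_{s→0} s·C(s)P(s) = 22.4·9.7/6.7 = 32.43.
Steady-state error to a unit ramp: e_ss = 1/K_v = 0.0308.

0.0308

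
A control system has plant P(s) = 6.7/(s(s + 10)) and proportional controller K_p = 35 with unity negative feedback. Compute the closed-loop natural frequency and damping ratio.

ω_n = 15.3 rad/s, ζ = 0.327

With unity feedback the closed-loop characteristic equation is s² + 10s + 35·6.7 = s² + 10s + 234.5 = 0.
So ω_n² = 234.5 ⇒ ω_n = 15.31 rad/s, and ζ = 10/(2ω_n) = 0.327.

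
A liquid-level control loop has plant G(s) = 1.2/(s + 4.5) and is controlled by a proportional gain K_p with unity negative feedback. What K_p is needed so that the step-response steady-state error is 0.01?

K_p = 371

Steady-state error for a unit step on this type-0 loop is 1/(1 + K_p·G(0)).
G(0) = 0.2667. Require 1/(1 + K_p·0.2667) = 0.01, so 1 + 0.2667·K_p = 100.
K_p = (100 − 1)/0.2667 = 371.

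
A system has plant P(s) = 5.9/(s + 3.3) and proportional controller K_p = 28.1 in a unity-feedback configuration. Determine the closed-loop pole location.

s = -169.1

Closed-loop transfer function: T(s) = K_p·P(s)/(1 + K_p·P(s)) = 165.8/(s + 3.3 + 165.8) = 165.8/(s + 169.1).
The closed-loop pole is at s = −169.1.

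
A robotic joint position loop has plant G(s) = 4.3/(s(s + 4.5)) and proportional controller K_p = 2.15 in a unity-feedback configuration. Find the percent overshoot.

3.15%

From 1 + K_pG(s) = 0: s² + 4.5s + 9.245 = 0 ⇒ ω_n = 3.041, ζ = 0.74.
%OS = 100·exp(−πζ/√(1−ζ²)) = 100·exp(−π·0.74/√0.4524) = 3.15%.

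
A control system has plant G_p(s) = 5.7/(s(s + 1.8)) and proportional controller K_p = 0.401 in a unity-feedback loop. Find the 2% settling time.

T_s ≈ 4.44 s

Closed-loop characteristic equation: s² + 1.8s + 2.286 = 0, so ω_n = 1.512 rad/s and ζ = 1.8/(2·1.512) = 0.5953.
2% settling time T_s ≈ 4/(ζω_n) = 4/0.9 = 4.44 s.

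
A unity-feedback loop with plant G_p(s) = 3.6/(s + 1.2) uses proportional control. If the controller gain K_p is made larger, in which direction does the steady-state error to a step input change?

decrease

The position error constant K_pos = K_p·G_p(0) grows with K_p, and e_ss = 1/(1+K_pos) falls.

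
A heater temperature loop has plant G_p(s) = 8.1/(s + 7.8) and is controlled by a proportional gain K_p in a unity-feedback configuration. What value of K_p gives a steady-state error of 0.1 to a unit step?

K_p = 8.67

For a type-0 loop with proportional control, e_ss = 1/(1 + K_p·G_p(0)).
G_p(0) = 1.038. Require 1/(1 + K_p·1.038) = 0.1, so 1 + 1.038·K_p = 10.
K_p = (10 − 1)/1.038 = 8.67.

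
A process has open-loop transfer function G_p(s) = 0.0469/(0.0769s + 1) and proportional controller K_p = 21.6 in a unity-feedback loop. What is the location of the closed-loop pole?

s = -26.18

Closed loop: T(s) = K_p·G_p/(1+K_p·G_p) = 1.013/(0.0769s + 1 + 1.013), with pole at s = −(1 + 1.013)/0.0769 = −26.18.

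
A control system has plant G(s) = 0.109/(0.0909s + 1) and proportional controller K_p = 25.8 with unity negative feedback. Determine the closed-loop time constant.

Closed loop: T(s) = K_p·G/(1+K_p·G) = 2.812/(0.0909s + 1 + 2.812), with pole at s = −(1 + 2.812)/0.0909 = −41.94.
Closed-loop time constant τ = 1/41.94 = 0.0238 s.

τ = 0.0238 s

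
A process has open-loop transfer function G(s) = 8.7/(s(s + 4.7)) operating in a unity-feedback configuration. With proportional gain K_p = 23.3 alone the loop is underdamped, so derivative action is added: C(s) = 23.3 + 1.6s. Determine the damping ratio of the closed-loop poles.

Forward path: (23.3 + 1.6s)·8.7/(s(s+4.7)). The closed-loop characteristic equation is s² + (4.7 + 8.7·1.6)s + 8.7·23.3 = 0.
That is s² + 18.62s + 202.7 = 0, so ω_n = 14.24 rad/s and ζ = 18.62/(2·14.24) = 0.6539.

ζ = 0.654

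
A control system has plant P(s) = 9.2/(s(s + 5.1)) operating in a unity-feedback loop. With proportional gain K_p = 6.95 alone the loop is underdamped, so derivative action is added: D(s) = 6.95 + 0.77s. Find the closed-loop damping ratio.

ζ = 0.762

Forward path: (6.95 + 0.77s)·9.2/(s(s+5.1)). The closed-loop characteristic equation is s² + (5.1 + 9.2·0.77)s + 9.2·6.95 = 0.
That is s² + 12.18s + 63.94 = 0, so ω_n = 7.996 rad/s and ζ = 12.18/(2·7.996) = 0.7619.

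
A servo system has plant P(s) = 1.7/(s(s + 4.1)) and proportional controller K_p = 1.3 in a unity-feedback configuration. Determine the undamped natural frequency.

1 + K_p·P(s) = 0 gives s² + 4.1s + 2.21 = 0.
Matching s² + 2ζω_n s + ω_n²: ω_n = √2.21 = 1.487 rad/s and 2ζω_n = 4.1, so ζ = 4.1/(2·1.487) = 1.38.

ω_n = 1.49 rad/s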